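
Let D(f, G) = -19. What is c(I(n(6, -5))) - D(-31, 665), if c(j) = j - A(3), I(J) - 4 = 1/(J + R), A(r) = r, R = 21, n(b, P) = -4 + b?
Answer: 461/23 ≈ 20.043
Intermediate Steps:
I(J) = 4 + 1/(21 + J) (I(J) = 4 + 1/(J + 21) = 4 + 1/(21 + J))
c(j) = -3 + j (c(j) = j - 1*3 = j - 3 = -3 + j)
c(I(n(6, -5))) - D(-31, 665) = (-3 + (85 + 4*(-4 + 6))/(21 + (-4 + 6))) - 1*(-19) = (-3 + (85 + 4*2)/(21 + 2)) + 19 = (-3 + (85 + 8)/23) + 19 = (-3 + (1/23)*93) + 19 = (-3 + 93/23) + 19 = 24/23 + 19 = 461/23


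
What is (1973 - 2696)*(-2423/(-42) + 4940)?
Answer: -50586623/14 ≈ -3.6133e+6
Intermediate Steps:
(1973 - 2696)*(-2423/(-42) + 4940) = -723*(-2423*(-1/42) + 4940) = -723*(2423/42 + 4940) = -723*209903/42 = -50586623/14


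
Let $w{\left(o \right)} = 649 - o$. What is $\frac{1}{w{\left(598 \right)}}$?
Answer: $\frac{1}{51} \approx 0.019608$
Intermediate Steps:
$\frac{1}{w{\left(598 \right)}} = \frac{1}{649 - 598} = \frac{1}{51}$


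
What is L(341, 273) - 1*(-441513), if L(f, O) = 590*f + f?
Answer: 643044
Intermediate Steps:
L(f, O) = 591*f
L(341, 273) - 1*(-441513) = 591*341 - 1*(-441513) = 201531 + 441513 = 643044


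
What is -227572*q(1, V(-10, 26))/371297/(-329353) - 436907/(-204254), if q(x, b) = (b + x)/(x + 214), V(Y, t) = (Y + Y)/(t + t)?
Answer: 149332343333457039969/69812862644173831130 ≈ 2.1390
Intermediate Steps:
V(Y, t) = Y/t (V(Y, t) = (2*Y)/((2*t)) = (2*Y)*(1/(2*t)) = Y/t)
q(x, b) = (b + x)/(214 + x)
-227572*q(1, V(-10, 26))/371297/(-329353) - 436907/(-204254) = -227572*(-10/26 + 1)/(371297*(214 + 1))/(-329353) - 436907/(-204254) = -227572/(371297/(((-10*1/26 + 1)/215)))*(-1/329353) - 436907*(-1/204254) = -227572/(371297/(((-5/13 + 1)/215)))*(-1/329353) + 436907/204254 = -227572/(371297/(((1/215)*(8/13))))*(-1/329353) + 436907/204254 = -227572/(371297/(8/2795))*(-1/329353) + 436907/204254 = -227572/(371297*(2795/8))*(-1/329353) + 436907/204254 = -227572/1037775115/8*(-1/329353) + 436907/204254 = -227572*8/1037775115*(-1/329353) + 436907/204254 = -1820576/1037775115*(-1/329353) + 436907/204254 = 1820576/341794347450595 + 436907/204254 = 149332343333457039969/69812862644173831130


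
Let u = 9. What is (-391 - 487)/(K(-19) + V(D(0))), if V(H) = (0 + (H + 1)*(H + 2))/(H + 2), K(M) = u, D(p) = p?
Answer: -439/5 ≈ -87.800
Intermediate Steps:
K(M) = 9
V(H) = 1 + H (V(H) = (0 + (1 + H)*(2 + H))/(2 + H) = ((1 + H)*(2 + H))/(2 + H) = 1 + H)
(-391 - 487)/(K(-19) + V(D(0))) = (-391 - 487)/(9 + (1 + 0)) = -878/(9 + 1) = -878/10 = -878*⅒ = -439/5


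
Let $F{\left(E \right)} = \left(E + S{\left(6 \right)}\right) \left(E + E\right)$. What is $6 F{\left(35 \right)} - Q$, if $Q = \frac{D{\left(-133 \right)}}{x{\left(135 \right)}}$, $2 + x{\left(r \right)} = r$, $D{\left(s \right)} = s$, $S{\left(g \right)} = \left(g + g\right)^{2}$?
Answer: $75181$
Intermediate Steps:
$S{\left(g \right)} = 4 g^{2}$ ($S{\left(g \right)} = \left(2 g\right)^{2} = 4 g^{2}$)
$F{\left(E \right)} = 2 E \left(144 + E\right)$ ($F{\left(E \right)} = \left(E + 4 \cdot 6^{2}\right) \left(E + E\right) = \left(E + 4 \cdot 36\right) 2 E = \left(E + 144\right) 2 E = \left(144 + E\right) 2 E = 2 E \left(144 + E\right)$)
$x{\left(r \right)} = -2 + r$
$Q = -1$ ($Q = - \frac{133}{-2 + 135} = - \frac{133}{133} = \left(-133\right) \frac{1}{133} = -1$)
$6 F{\left(35 \right)} - Q = 6 \cdot 2 \cdot 35 \left(144 + 35\right) - -1 = 6 \cdot 2 \cdot 35 \cdot 179 + 1 = 6 \cdot 12530 + 1 = 75180 + 1 = 75181$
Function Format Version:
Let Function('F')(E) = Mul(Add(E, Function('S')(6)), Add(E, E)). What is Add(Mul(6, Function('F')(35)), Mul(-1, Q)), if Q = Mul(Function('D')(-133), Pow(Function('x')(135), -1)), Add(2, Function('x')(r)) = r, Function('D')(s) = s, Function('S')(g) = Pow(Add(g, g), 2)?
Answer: 75181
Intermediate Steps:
Function('S')(g) = Mul(4, Pow(g, 2)) (Function('S')(g) = Pow(Mul(2, g), 2) = Mul(4, Pow(g, 2)))
Function('F')(E) = Mul(2, E, Add(144, E)) (Function('F')(E) = Mul(Add(E, Mul(4, Pow(6, 2))), Add(E, E)) = Mul(Add(E, Mul(4, 36)), Mul(2, E)) = Mul(Add(E, 144), Mul(2, E)) = Mul(Add(144, E), Mul(2, E)) = Mul(2, E, Add(144, E)))
Function('x')(r) = Add(-2, r)
Q = -1 (Q = Mul(-133, Pow(Add(-2, 135), -1)) = Mul(-133, Pow(133, -1)) = Mul(-133, Rational(1, 133)) = -1)
Add(Mul(6, Function('F')(35)), Mul(-1, Q)) = Add(Mul(6, Mul(2, 35, Add(144, 35))), Mul(-1, -1)) = Add(Mul(6, Mul(2, 35, 179)), 1) = Add(Mul(6, 12530), 1) = Add(75180, 1) = 75181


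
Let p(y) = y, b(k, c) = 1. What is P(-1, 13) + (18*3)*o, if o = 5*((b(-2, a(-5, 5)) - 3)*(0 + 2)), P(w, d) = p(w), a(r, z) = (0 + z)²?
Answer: -1081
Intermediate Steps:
a(r, z) = z²
P(w, d) = w
o = -20 (o = 5*((1 - 3)*(0 + 2)) = 5*(-2*2) = 5*(-4) = -20)
P(-1, 13) + (18*3)*o = -1 + (18*3)*(-20) = -1 + 54*(-20) = -1 - 1080 = -1081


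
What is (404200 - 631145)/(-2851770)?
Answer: 45389/570354 ≈ 0.079580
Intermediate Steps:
(404200 - 631145)/(-2851770) = -226945*(-1/2851770) = 45389/570354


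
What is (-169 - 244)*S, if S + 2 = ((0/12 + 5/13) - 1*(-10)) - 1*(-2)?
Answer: -55755/13 ≈ -4288.8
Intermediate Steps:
S = 135/13 (S = -2 + (((0/12 + 5/13) - 1*(-10)) - 1*(-2)) = -2 + (((0*(1/12) + 5*(1/13)) + 10) + 2) = -2 + (((0 + 5/13) + 10) + 2) = -2 + ((5/13 + 10) + 2) = -2 + (135/13 + 2) = -2 + 161/13 = 135/13 ≈ 10.385)
(-169 - 244)*S = (-169 - 244)*(135/13) = -413*135/13 = -55755/13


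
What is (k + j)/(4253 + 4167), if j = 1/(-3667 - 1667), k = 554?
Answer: 591007/8982456 ≈ 0.065796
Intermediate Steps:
j = -1/5334 (j = 1/(-5334) = -1/5334 ≈ -0.00018748)
(k + j)/(4253 + 4167) = (554 - 1/5334)/(4253 + 4167) = (2955035/5334)/8420 = (2955035/5334)*(1/8420) = 591007/8982456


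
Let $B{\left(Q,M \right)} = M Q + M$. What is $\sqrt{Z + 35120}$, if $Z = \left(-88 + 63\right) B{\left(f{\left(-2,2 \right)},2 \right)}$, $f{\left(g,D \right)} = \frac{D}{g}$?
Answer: $4 \sqrt{2195} \approx 187.4$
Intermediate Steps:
$B{\left(Q,M \right)} = M + M Q$
$Z = 0$ ($Z = \left(-88 + 63\right) 2 \left(1 + \frac{2}{-2}\right) = - 25 \cdot 2 \left(1 + 2 \left(- \frac{1}{2}\right)\right) = - 25 \cdot 2 \left(1 - 1\right) = - 25 \cdot 2 \cdot 0 = \left(-25\right) 0 = 0$)
$\sqrt{Z + 35120} = \sqrt{0 + 35120} = \sqrt{35120} = 4 \sqrt{2195}$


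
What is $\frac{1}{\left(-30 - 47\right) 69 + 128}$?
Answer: $- \frac{1}{5185} \approx -0.00019286$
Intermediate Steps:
$\frac{1}{\left(-30 - 47\right) 69 + 128} = \frac{1}{\left(-77\right) 69 + 128} = \frac{1}{-5313 + 128} = \frac{1}{-5185} = - \frac{1}{5185}$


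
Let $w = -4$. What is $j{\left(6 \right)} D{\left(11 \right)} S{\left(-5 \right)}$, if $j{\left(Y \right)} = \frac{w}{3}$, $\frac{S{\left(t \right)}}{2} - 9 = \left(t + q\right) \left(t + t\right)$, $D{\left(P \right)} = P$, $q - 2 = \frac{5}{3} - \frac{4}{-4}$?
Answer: $- \frac{3256}{9} \approx -361.78$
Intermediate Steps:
$q = \frac{14}{3}$ ($q = 2 + \left(\frac{5}{3} - \frac{4}{-4}\right) = 2 + \left(5 \cdot \frac{1}{3} - -1\right) = 2 + \left(\frac{5}{3} + 1\right) = 2 + \frac{8}{3} = \frac{14}{3} \approx 4.6667$)
$S{\left(t \right)} = 18 + 4 t \left(\frac{14}{3} + t\right)$ ($S{\left(t \right)} = 18 + 2 \left(t + \frac{14}{3}\right) \left(t + t\right) = 18 + 2 \left(\frac{14}{3} + t\right) 2 t = 18 + 2 \cdot 2 t \left(\frac{14}{3} + t\right) = 18 + 4 t \left(\frac{14}{3} + t\right)$)
$j{\left(Y \right)} = - \frac{4}{3}$
$j{\left(6 \right)} D{\left(11 \right)} S{\left(-5 \right)} = \left(- \frac{4}{3}\right) 11 \left(18 + 4 \left(-5\right)^{2} + \frac{56}{3} \left(-5\right)\right) = - \frac{44 \left(18 + 4 \cdot 25 - \frac{280}{3}\right)}{3} = - \frac{44 \left(18 + 100 - \frac{280}{3}\right)}{3} = \left(- \frac{44}{3}\right) \frac{74}{3} = - \frac{3256}{9}$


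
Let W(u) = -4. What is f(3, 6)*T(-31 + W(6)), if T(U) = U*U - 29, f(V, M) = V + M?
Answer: 10764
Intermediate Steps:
f(V, M) = M + V
T(U) = -29 + U**2 (T(U) = U**2 - 29 = -29 + U**2)
f(3, 6)*T(-31 + W(6)) = (6 + 3)*(-29 + (-31 - 4)**2) = 9*(-29 + (-35)**2) = 9*(-29 + 1225) = 9*1196 = 10764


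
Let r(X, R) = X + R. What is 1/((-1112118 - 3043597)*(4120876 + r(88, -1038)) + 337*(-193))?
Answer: -1/17121238342131 ≈ -5.8407e-14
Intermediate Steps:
r(X, R) = R + X
1/((-1112118 - 3043597)*(4120876 + r(88, -1038)) + 337*(-193)) = 1/((-1112118 - 3043597)*(4120876 + (-1038 + 88)) + 337*(-193)) = 1/(-4155715*(4120876 - 950) - 65041) = 1/(-4155715*4119926 - 65041) = 1/(-17121238277090 - 65041) = 1/(-17121238342131) = -1/17121238342131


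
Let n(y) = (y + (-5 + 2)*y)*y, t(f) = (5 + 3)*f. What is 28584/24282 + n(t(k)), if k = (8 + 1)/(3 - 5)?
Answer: -3495020/1349 ≈ -2590.8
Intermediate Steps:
k = -9/2 (k = 9/(-2) = 9*(-½) = -9/2 ≈ -4.5000)
t(f) = 8*f
n(y) = -2*y² (n(y) = (y - 3*y)*y = (-2*y)*y = -2*y²)
28584/24282 + n(t(k)) = 28584/24282 - 2*(8*(-9/2))² = 28584*(1/24282) - 2*(-36)² = 1588/1349 - 2*1296 = 1588/1349 - 2592 = -3495020/1349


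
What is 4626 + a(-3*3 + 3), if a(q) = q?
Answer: 4620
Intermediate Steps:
4626 + a(-3*3 + 3) = 4626 + (-3*3 + 3) = 4626 + (-9 + 3) = 4626 - 6 = 4620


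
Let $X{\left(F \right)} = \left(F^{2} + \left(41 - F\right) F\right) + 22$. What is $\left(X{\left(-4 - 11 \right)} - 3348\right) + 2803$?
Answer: $-1138$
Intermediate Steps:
$X{\left(F \right)} = 22 + F^{2} + F \left(41 - F\right)$ ($X{\left(F \right)} = \left(F^{2} + F \left(41 - F\right)\right) + 22 = 22 + F^{2} + F \left(41 - F\right)$)
$\left(X{\left(-4 - 11 \right)} - 3348\right) + 2803 = \left(\left(22 + 41 \left(-4 - 11\right)\right) - 3348\right) + 2803 = \left(\left(22 + 41 \left(-15\right)\right) - 3348\right) + 2803 = \left(\left(22 - 615\right) - 3348\right) + 2803 = \left(-593 - 3348\right) + 2803 = -3941 + 2803 = -1138$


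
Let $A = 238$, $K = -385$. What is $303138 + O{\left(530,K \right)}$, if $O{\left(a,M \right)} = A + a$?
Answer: $303906$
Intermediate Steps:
$O{\left(a,M \right)} = 238 + a$
$303138 + O{\left(530,K \right)} = 303138 + \left(238 + 530\right) = 303138 + 768 = 303906$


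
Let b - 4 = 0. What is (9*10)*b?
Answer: 360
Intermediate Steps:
b = 4 (b = 4 + 0 = 4)
(9*10)*b = (9*10)*4 = 90*4 = 360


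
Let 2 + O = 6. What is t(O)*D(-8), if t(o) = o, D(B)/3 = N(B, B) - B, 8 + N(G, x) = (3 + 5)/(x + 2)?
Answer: -16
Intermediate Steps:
O = 4 (O = -2 + 6 = 4)
N(G, x) = -8 + 8/(2 + x) (N(G, x) = -8 + (3 + 5)/(x + 2) = -8 + 8/(2 + x))
D(B) = -3*B + 24*(-1 - B)/(2 + B) (D(B) = 3*(8*(-1 - B)/(2 + B) - B) = 3*(-B + 8*(-1 - B)/(2 + B)) = -3*B + 24*(-1 - B)/(2 + B))
t(O)*D(-8) = 4*(3*(-8 - 1*(-8)² - 10*(-8))/(2 - 8)) = 4*(3*(-8 - 1*64 + 80)/(-6)) = 4*(3*(-⅙)*(-8 - 64 + 80)) = 4*(3*(-⅙)*8) = 4*(-4) = -16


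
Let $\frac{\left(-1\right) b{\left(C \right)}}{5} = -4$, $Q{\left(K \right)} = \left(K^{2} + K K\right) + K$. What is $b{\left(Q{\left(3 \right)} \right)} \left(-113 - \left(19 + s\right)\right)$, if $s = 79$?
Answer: $-4220$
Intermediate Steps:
$Q{\left(K \right)} = K + 2 K^{2}$ ($Q{\left(K \right)} = \left(K^{2} + K^{2}\right) + K = 2 K^{2} + K = K + 2 K^{2}$)
$b{\left(C \right)} = 20$ ($b{\left(C \right)} = \left(-5\right) \left(-4\right) = 20$)
$b{\left(Q{\left(3 \right)} \right)} \left(-113 - \left(19 + s\right)\right) = 20 \left(-113 - 98\right) = 20 \left(-211\right) = -4220$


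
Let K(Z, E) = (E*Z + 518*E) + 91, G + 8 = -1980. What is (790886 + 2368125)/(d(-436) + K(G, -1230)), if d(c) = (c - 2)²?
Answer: 3159011/2000035 ≈ 1.5795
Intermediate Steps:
G = -1988 (G = -8 - 1980 = -1988)
K(Z, E) = 91 + 518*E + E*Z (K(Z, E) = (518*E + E*Z) + 91 = 91 + 518*E + E*Z)
d(c) = (-2 + c)²
(790886 + 2368125)/(d(-436) + K(G, -1230)) = (790886 + 2368125)/((-2 - 436)² + (91 + 518*(-1230) - 1230*(-1988))) = 3159011/((-438)² + (91 - 637140 + 2445240)) = 3159011/(191844 + 1808191) = 3159011/2000035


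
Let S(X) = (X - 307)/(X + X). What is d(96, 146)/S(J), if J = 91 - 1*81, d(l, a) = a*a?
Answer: -426320/297 ≈ -1435.4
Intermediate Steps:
d(l, a) = a²
J = 10 (J = 91 - 81 = 10)
S(X) = (-307 + X)/(2*X) (S(X) = (-307 + X)/((2*X)) = (-307 + X)*(1/(2*X)) = (-307 + X)/(2*X))
d(96, 146)/S(J) = 146²/(((½)*(-307 + 10)/10)) = 21316/(((½)*(⅒)*(-297))) = 21316/(-297/20) = 21316*(-20/297) = -426320/297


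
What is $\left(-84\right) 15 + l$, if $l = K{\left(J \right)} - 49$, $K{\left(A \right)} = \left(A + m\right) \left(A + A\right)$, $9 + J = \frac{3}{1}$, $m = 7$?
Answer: $-1321$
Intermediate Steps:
$J = -6$ ($J = -9 + \frac{3}{1} = -9 + 3 \cdot 1 = -9 + 3 = -6$)
$K{\left(A \right)} = 2 A \left(7 + A\right)$ ($K{\left(A \right)} = \left(A + 7\right) \left(A + A\right) = \left(7 + A\right) 2 A = 2 A \left(7 + A\right)$)
$l = -61$ ($l = 2 \left(-6\right) \left(7 - 6\right) - 49 = 2 \left(-6\right) 1 - 49 = -12 - 49 = -61$)
$\left(-84\right) 15 + l = \left(-84\right) 15 - 61 = -1260 - 61 = -1321$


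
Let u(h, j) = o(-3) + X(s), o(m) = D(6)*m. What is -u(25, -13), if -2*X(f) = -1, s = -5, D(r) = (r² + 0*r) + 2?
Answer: 227/2 ≈ 113.50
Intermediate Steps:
D(r) = 2 + r² (D(r) = (r² + 0) + 2 = r² + 2 = 2 + r²)
X(f) = ½ (X(f) = -½*(-1) = ½)
o(m) = 38*m (o(m) = (2 + 6²)*m = (2 + 36)*m = 38*m)
u(h, j) = -227/2 (u(h, j) = 38*(-3) + ½ = -114 + ½ = -227/2)
-u(25, -13) = -1*(-227/2) = 227/2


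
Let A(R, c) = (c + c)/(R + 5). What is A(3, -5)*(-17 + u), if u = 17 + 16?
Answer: -20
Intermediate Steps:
u = 33
A(R, c) = 2*c/(5 + R) (A(R, c) = (2*c)/(5 + R) = 2*c/(5 + R))
A(3, -5)*(-17 + u) = (2*(-5)/(5 + 3))*(-17 + 33) = (2*(-5)/8)*16 = (2*(-5)*(⅛))*16 = -5/4*16 = -20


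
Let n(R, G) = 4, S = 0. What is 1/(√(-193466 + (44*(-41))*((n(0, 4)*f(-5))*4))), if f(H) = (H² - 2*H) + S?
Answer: -I*√1203706/1203706 ≈ -0.00091146*I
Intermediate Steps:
f(H) = H² - 2*H (f(H) = (H² - 2*H) + 0 = H² - 2*H)
1/(√(-193466 + (44*(-41))*((n(0, 4)*f(-5))*4))) = 1/(√(-193466 + (44*(-41))*((4*(-5*(-2 - 5)))*4))) = 1/(√(-193466 - 1804*4*(-5*(-7))*4)) = 1/(√(-193466 - 1804*4*35*4)) = 1/(√(-193466 - 252560*4)) = 1/(√(-193466 - 1804*560)) = 1/(√(-193466 - 1010240)) = 1/(√(-1203706)) = 1/(I*√1203706) = -I*√1203706/1203706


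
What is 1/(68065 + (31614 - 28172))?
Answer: 1/71507 ≈ 1.3985e-5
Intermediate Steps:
1/(68065 + (31614 - 28172)) = 1/(68065 + 3442) = 1/71507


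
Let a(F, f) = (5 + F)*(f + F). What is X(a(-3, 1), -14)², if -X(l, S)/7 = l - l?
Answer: 0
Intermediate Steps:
a(F, f) = (5 + F)*(F + f)
X(l, S) = 0 (X(l, S) = -7*(l - l) = -7*0 = 0)
X(a(-3, 1), -14)² = 0² = 0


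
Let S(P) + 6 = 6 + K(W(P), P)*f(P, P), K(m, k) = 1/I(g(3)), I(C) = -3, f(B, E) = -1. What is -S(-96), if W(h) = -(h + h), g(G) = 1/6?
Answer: -⅓ ≈ -0.33333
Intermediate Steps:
g(G) = ⅙
W(h) = -2*h
K(m, k) = -⅓ (K(m, k) = 1/(-3) = -⅓)
S(P) = ⅓ (S(P) = -6 + (6 - ⅓*(-1)) = -6 + (6 + ⅓) = -6 + 19/3 = ⅓)
-S(-96) = -1*⅓ = -⅓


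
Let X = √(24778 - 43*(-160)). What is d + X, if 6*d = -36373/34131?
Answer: -36373/204786 + √31658 ≈ 177.75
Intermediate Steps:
d = -36373/204786 (d = (-36373/34131)/6 = (-36373*1/34131)/6 = (⅙)*(-36373/34131) = -36373/204786 ≈ -0.17761)
X = √31658 (X = √(24778 + 6880) = √31658 ≈ 177.93)
d + X = -36373/204786 + √31658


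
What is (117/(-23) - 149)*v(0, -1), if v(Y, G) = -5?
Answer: 17720/23 ≈ 770.43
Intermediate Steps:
(117/(-23) - 149)*v(0, -1) = (117/(-23) - 149)*(-5) = (117*(-1/23) - 149)*(-5) = (-117/23 - 149)*(-5) = -3544/23*(-5) = 17720/23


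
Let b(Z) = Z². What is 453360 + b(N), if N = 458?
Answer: 663124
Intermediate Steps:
453360 + b(N) = 453360 + 458² = 453360 + 209764 = 663124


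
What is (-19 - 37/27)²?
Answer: 302500/729 ≈ 414.95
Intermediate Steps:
(-19 - 37/27)² = (-550/27)² = 302500/729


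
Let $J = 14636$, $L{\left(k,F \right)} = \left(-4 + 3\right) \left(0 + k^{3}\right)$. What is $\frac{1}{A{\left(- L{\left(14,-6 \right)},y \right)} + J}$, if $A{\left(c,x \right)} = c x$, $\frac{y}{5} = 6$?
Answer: $\frac{1}{96956} \approx 1.0314 \cdot 10^{-5}$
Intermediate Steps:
$y = 30$ ($y = 5 \cdot 6 = 30$)
$L{\left(k,F \right)} = - k^{3}$
$\frac{1}{A{\left(- L{\left(14,-6 \right)},y \right)} + J} = \frac{1}{- \left(-1\right) 14^{3} \cdot 30 + 14636} = \frac{1}{- \left(-1\right) 2744 \cdot 30 + 14636} = \frac{1}{\left(-1\right) \left(-2744\right) 30 + 14636} = \frac{1}{2744 \cdot 30 + 14636} = \frac{1}{82320 + 14636} = \frac{1}{96956}$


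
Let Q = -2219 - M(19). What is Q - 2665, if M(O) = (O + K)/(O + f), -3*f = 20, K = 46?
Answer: -180903/37 ≈ -4889.3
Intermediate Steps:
f = -20/3 (f = -⅓*20 = -20/3 ≈ -6.6667)
M(O) = (46 + O)/(-20/3 + O) (M(O) = (O + 46)/(O - 20/3) = (46 + O)/(-20/3 + O))
Q = -82298/37 (Q = -2219 - 3*(46 + 19)/(-20 + 3*19) = -2219 - 3*65/(-20 + 57) = -2219 - 3*65/37 = -2219 - 1*195/37 = -2219 - 195/37 = -82298/37 ≈ -2224.3)
Q - 2665 = -82298/37 - 2665 = -180903/37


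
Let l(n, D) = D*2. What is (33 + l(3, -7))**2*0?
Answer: 0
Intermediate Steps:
l(n, D) = 2*D
(33 + l(3, -7))**2*0 = (33 + 2*(-7))**2*0 = (33 - 14)**2*0 = 19**2*0 = 361*0 = 0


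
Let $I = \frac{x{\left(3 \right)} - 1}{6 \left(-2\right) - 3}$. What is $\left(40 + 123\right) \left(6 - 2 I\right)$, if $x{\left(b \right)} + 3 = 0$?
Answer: $\frac{13366}{15} \approx 891.07$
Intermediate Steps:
$x{\left(b \right)} = -3$ ($x{\left(b \right)} = -3 + 0 = -3$)
$I = \frac{4}{15}$ ($I = \frac{-3 - 1}{6 \left(-2\right) - 3} = - \frac{4}{-12 - 3} = - \frac{4}{-15} = \left(-4\right) \left(- \frac{1}{15}\right) = \frac{4}{15} \approx 0.26667$)
$\left(40 + 123\right) \left(6 - 2 I\right) = \left(40 + 123\right) \left(6 - \frac{8}{15}\right) = 163 \left(6 - \frac{8}{15}\right) = 163 \cdot \frac{82}{15} = \frac{13366}{15}$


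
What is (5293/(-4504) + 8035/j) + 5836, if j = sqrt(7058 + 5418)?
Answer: 26280051/4504 + 8035*sqrt(3119)/6238 ≈ 5906.8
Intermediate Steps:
j = 2*sqrt(3119) (j = sqrt(12476) = 2*sqrt(3119) ≈ 111.70)
(5293/(-4504) + 8035/j) + 5836 = (5293/(-4504) + 8035/((2*sqrt(3119)))) + 5836 = (5293*(-1/4504) + 8035*(sqrt(3119)/6238)) + 5836 = (-5293/4504 + 8035*sqrt(3119)/6238) + 5836 = 26280051/4504 + 8035*sqrt(3119)/6238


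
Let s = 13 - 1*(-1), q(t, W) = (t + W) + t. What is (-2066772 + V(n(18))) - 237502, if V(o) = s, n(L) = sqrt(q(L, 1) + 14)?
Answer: -2304260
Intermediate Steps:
q(t, W) = W + 2*t (q(t, W) = (W + t) + t = W + 2*t)
s = 14 (s = 13 + 1 = 14)
n(L) = sqrt(15 + 2*L) (n(L) = sqrt((1 + 2*L) + 14) = sqrt(15 + 2*L))
V(o) = 14
(-2066772 + V(n(18))) - 237502 = (-2066772 + 14) - 237502 = -2066758 - 237502 = -2304260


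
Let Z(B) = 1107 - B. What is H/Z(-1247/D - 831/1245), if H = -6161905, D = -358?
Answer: -915474225850/164048651 ≈ -5580.5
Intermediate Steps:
H/Z(-1247/D - 831/1245) = -6161905/(1107 - (-1247/(-358) - 831/1245)) = -6161905/(1107 - (-1247*(-1/358) - 831*1/1245)) = -6161905/(1107 - (1247/358 - 277/415)) = -6161905/(1107 - 1*418339/148570) = -6161905/(1107 - 418339/148570) = -6161905/164048651/148570 = -6161905*148570/164048651 = -915474225850/164048651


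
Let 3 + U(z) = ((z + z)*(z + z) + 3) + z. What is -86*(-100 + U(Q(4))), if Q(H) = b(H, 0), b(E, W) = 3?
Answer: 5246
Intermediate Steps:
Q(H) = 3
U(z) = z + 4*z² (U(z) = -3 + (((z + z)*(z + z) + 3) + z) = -3 + (((2*z)*(2*z) + 3) + z) = -3 + ((4*z² + 3) + z) = -3 + ((3 + 4*z²) + z) = -3 + (3 + z + 4*z²) = z + 4*z²)
-86*(-100 + U(Q(4))) = -86*(-100 + 3*(1 + 4*3)) = -86*(-100 + 3*(1 + 12)) = -86*(-100 + 3*13) = -86*(-100 + 39) = -86*(-61) = 5246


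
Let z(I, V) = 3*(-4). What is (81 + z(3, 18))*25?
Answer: 1725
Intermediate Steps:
z(I, V) = -12
(81 + z(3, 18))*25 = (81 - 12)*25 = 69*25 = 1725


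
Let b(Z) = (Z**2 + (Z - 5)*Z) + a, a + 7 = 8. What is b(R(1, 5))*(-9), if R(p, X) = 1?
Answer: 18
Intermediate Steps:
a = 1 (a = -7 + 8 = 1)
b(Z) = 1 + Z**2 + Z*(-5 + Z) (b(Z) = (Z**2 + (Z - 5)*Z) + 1 = (Z**2 + (-5 + Z)*Z) + 1 = (Z**2 + Z*(-5 + Z)) + 1 = 1 + Z**2 + Z*(-5 + Z))
b(R(1, 5))*(-9) = (1 - 5*1 + 2*1**2)*(-9) = (1 - 5 + 2*1)*(-9) = (1 - 5 + 2)*(-9) = -2*(-9) = 18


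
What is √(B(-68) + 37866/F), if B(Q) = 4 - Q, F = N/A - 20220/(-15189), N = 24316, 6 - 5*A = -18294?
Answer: 3*√196457679399202/605657 ≈ 69.427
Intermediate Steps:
A = 3660 (A = 6/5 - ⅕*(-18294) = 6/5 + 18294/5 = 3660)
F = 605657/75945 (F = 24316/3660 - 20220/(-15189) = 24316*(1/3660) - 20220*(-1/15189) = 6079/915 + 6740/5063 = 605657/75945 ≈ 7.9749)
√(B(-68) + 37866/F) = √((4 - 1*(-68)) + 37866/(605657/75945)) = √((4 + 68) + 37866*(75945/605657)) = √(72 + 2875733370/605657) = √(2919340674/605657) = 3*√196457679399202/605657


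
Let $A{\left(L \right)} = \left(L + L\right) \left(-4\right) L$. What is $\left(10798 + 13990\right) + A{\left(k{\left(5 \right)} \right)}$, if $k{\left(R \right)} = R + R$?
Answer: $23988$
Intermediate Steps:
$k{\left(R \right)} = 2 R$
$A{\left(L \right)} = - 8 L^{2}$ ($A{\left(L \right)} = 2 L \left(-4\right) L = - 8 L L = - 8 L^{2}$)
$\left(10798 + 13990\right) + A{\left(k{\left(5 \right)} \right)} = \left(10798 + 13990\right) - 8 \left(2 \cdot 5\right)^{2} = 24788 - 8 \cdot 10^{2} = 24788 - 800 = 23988$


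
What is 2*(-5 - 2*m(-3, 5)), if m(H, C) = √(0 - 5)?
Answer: -10 - 4*I*√5 ≈ -10.0 - 8.9443*I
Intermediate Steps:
m(H, C) = I*√5 (m(H, C) = √(-5) = I*√5)
2*(-5 - 2*m(-3, 5)) = 2*(-5 - 2*I*√5) = -10 - 4*I*√5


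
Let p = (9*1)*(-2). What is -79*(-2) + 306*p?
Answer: -5350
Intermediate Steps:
p = -18 (p = 9*(-2) = -18)
-79*(-2) + 306*p = -79*(-2) + 306*(-18) = 158 - 5508 = -5350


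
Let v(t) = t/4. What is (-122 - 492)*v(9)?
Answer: -2763/2 ≈ -1381.5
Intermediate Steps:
v(t) = t/4 (v(t) = t*(¼) = t/4)
(-122 - 492)*v(9) = (-122 - 492)*((¼)*9) = -614*9/4 = -2763/2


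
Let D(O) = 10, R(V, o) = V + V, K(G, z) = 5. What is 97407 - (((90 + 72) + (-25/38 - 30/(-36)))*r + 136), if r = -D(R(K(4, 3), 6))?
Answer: 5636887/57 ≈ 98893.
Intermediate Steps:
R(V, o) = 2*V
r = -10 (r = -1*10 = -10)
97407 - (((90 + 72) + (-25/38 - 30/(-36)))*r + 136) = 97407 - (((90 + 72) + (-25/38 - 30/(-36)))*(-10) + 136) = 97407 - ((162 + (-25*1/38 - 30*(-1/36)))*(-10) + 136) = 97407 - ((162 + (-25/38 + ⅚))*(-10) + 136) = 97407 - ((162 + 10/57)*(-10) + 136) = 97407 - ((9244/57)*(-10) + 136) = 97407 - (-92440/57 + 136) = 97407 - 1*(-84688/57) = 97407 + 84688/57 = 5636887/57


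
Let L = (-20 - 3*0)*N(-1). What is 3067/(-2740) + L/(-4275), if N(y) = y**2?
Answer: -104453/93708 ≈ -1.1147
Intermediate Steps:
L = -20 (L = (-20 - 3*0)*(-1)**2 = (-20 + 0)*1 = -20*1 = -20)
3067/(-2740) + L/(-4275) = 3067/(-2740) - 20/(-4275) = 3067*(-1/2740) - 20*(-1/4275) = -3067/2740 + 4/855 = -104453/93708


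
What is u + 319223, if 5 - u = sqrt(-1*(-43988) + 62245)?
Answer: 319228 - sqrt(106233) ≈ 3.1890e+5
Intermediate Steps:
u = 5 - sqrt(106233) (u = 5 - sqrt(-1*(-43988) + 62245) = 5 - sqrt(43988 + 62245) = 5 - sqrt(106233) ≈ -320.93)
u + 319223 = (5 - sqrt(106233)) + 319223 = 319228 - sqrt(106233)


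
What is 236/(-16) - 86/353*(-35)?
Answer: -8787/1412 ≈ -6.2231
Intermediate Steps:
236/(-16) - 86/353*(-35) = 236*(-1/16) - 86*1/353*(-35) = -59/4 - 86/353*(-35) = -59/4 + 3010/353 = -8787/1412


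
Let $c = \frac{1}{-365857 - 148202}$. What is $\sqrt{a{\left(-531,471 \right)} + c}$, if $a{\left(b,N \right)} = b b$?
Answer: $\frac{\sqrt{1520613690521718}}{73437} \approx 531.0$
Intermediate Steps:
$c = - \frac{1}{514059}$ ($c = \frac{1}{-514059} = - \frac{1}{514059} \approx -1.9453 \cdot 10^{-6}$)
$a{\left(b,N \right)} = b^{2}$
$\sqrt{a{\left(-531,471 \right)} + c} = \sqrt{\left(-531\right)^{2} - \frac{1}{514059}} = \sqrt{281961 - \frac{1}{514059}} = \sqrt{\frac{144944589698}{514059}} = \frac{\sqrt{1520613690521718}}{73437}$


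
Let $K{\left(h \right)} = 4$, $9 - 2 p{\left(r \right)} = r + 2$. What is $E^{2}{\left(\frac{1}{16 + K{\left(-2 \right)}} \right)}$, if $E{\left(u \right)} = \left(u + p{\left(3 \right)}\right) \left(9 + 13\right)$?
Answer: $\frac{203401}{100} \approx 2034.0$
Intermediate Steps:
$p{\left(r \right)} = \frac{7}{2} - \frac{r}{2}$ ($p{\left(r \right)} = \frac{9}{2} - \frac{r + 2}{2} = \frac{9}{2} - \frac{2 + r}{2} = \frac{9}{2} - \left(1 + \frac{r}{2}\right) = \frac{7}{2} - \frac{r}{2}$)
$E{\left(u \right)} = 44 + 22 u$ ($E{\left(u \right)} = \left(u + \left(\frac{7}{2} - \frac{3}{2}\right)\right) \left(9 + 13\right) = \left(u + \left(\frac{7}{2} - \frac{3}{2}\right)\right) 22 = \left(u + 2\right) 22 = \left(2 + u\right) 22 = 44 + 22 u$)
$E^{2}{\left(\frac{1}{16 + K{\left(-2 \right)}} \right)} = \left(44 + \frac{22}{16 + 4}\right)^{2} = \left(44 + \frac{22}{20}\right)^{2} = \left(44 + 22 \cdot \frac{1}{20}\right)^{2} = \left(44 + \frac{11}{10}\right)^{2} = \left(\frac{451}{10}\right)^{2} = \frac{203401}{100}$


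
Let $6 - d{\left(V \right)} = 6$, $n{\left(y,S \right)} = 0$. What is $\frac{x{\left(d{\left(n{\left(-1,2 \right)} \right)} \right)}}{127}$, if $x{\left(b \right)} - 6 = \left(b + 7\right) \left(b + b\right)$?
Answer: $\frac{6}{127} \approx 0.047244$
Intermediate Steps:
$d{\left(V \right)} = 0$ ($d{\left(V \right)} = 6 - 6 = 0$)
$x{\left(b \right)} = 6 + 2 b \left(7 + b\right)$ ($x{\left(b \right)} = 6 + \left(b + 7\right) \left(b + b\right) = 6 + \left(7 + b\right) 2 b = 6 + 2 b \left(7 + b\right)$)
$\frac{x{\left(d{\left(n{\left(-1,2 \right)} \right)} \right)}}{127} = \frac{6 + 2 \cdot 0^{2} + 14 \cdot 0}{127} = \left(6 + 2 \cdot 0 + 0\right) \frac{1}{127} = \left(6 + 0 + 0\right) \frac{1}{127} = 6 \cdot \frac{1}{127} = \frac{6}{127}$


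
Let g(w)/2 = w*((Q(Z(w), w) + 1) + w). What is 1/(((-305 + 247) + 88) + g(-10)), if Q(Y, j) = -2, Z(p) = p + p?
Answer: 1/250 ≈ 0.0040000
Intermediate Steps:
Z(p) = 2*p
g(w) = 2*w*(-1 + w) (g(w) = 2*(w*((-2 + 1) + w)) = 2*(w*(-1 + w)) = 2*w*(-1 + w))
1/(((-305 + 247) + 88) + g(-10)) = 1/(((-305 + 247) + 88) + 2*(-10)*(-1 - 10)) = 1/((-58 + 88) + 2*(-10)*(-11)) = 1/(30 + 220) = 1/250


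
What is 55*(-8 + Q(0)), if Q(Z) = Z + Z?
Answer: -440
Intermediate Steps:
Q(Z) = 2*Z
55*(-8 + Q(0)) = 55*(-8 + 2*0) = 55*(-8 + 0) = 55*(-8) = -440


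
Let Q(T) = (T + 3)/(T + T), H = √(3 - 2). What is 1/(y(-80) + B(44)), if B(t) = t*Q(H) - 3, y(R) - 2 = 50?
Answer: 1/137 ≈ 0.0072993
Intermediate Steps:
H = 1 (H = √1 = 1)
y(R) = 52 (y(R) = 2 + 50 = 52)
Q(T) = (3 + T)/(2*T) (Q(T) = (3 + T)/((2*T)) = (3 + T)*(1/(2*T)) = (3 + T)/(2*T))
B(t) = -3 + 2*t (B(t) = t*((½)*(3 + 1)/1) - 3 = t*((½)*1*4) - 3 = t*2 - 3 = 2*t - 3 = -3 + 2*t)
1/(y(-80) + B(44)) = 1/(52 + (-3 + 2*44)) = 1/(52 + (-3 + 88)) = 1/(52 + 85) = 1/137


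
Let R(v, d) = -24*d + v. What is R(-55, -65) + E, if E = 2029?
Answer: 3534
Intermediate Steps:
R(v, d) = v - 24*d
R(-55, -65) + E = (-55 - 24*(-65)) + 2029 = (-55 + 1560) + 2029 = 1505 + 2029 = 3534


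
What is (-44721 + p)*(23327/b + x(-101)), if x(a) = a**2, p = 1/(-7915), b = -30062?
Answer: -10854004761303066/23794073 ≈ -4.5616e+8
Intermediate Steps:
p = -1/7915 ≈ -0.00012634
(-44721 + p)*(23327/b + x(-101)) = (-44721 - 1/7915)*(23327/(-30062) + (-101)**2) = -353966716*(23327*(-1/30062) + 10201)/7915 = -353966716*(-23327/30062 + 10201)/7915 = -353966716/7915*306639135/30062 = -10854004761303066/23794073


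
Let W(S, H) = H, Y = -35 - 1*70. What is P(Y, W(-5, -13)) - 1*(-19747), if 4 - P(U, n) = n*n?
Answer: 19582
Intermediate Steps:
Y = -105 (Y = -35 - 70 = -105)
P(U, n) = 4 - n² (P(U, n) = 4 - n*n = 4 - n²)
P(Y, W(-5, -13)) - 1*(-19747) = (4 - 1*(-13)²) - 1*(-19747) = (4 - 1*169) + 19747 = (4 - 169) + 19747 = -165 + 19747 = 19582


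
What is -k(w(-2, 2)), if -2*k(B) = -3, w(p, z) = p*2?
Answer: -3/2 ≈ -1.5000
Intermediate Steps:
w(p, z) = 2*p
k(B) = 3/2 (k(B) = -½*(-3) = 3/2)
-k(w(-2, 2)) = -1*3/2 = -3/2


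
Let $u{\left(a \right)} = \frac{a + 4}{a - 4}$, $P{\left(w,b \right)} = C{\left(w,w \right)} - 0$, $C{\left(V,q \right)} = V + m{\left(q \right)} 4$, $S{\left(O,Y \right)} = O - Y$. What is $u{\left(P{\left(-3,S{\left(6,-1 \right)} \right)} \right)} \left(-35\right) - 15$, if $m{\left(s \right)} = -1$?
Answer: $- \frac{270}{11} \approx -24.545$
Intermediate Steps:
$C{\left(V,q \right)} = -4 + V$ ($C{\left(V,q \right)} = V - 4 = -4 + V$)
$P{\left(w,b \right)} = -4 + w$ ($P{\left(w,b \right)} = \left(-4 + w\right) - 0 = \left(-4 + w\right) + 0 = -4 + w$)
$u{\left(a \right)} = \frac{4 + a}{-4 + a}$
$u{\left(P{\left(-3,S{\left(6,-1 \right)} \right)} \right)} \left(-35\right) - 15 = \frac{4 - 7}{-4 - 7} \left(-35\right) - 15 = \frac{1}{-11} \left(-3\right) \left(-35\right) - 15 = \left(- \frac{1}{11}\right) \left(-3\right) \left(-35\right) - 15 = \frac{3}{11} \left(-35\right) - 15 = - \frac{105}{11} - 15 = - \frac{270}{11}$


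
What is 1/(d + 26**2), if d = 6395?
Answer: 1/7071 ≈ 0.00014142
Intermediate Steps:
1/(d + 26**2) = 1/(6395 + 26**2) = 1/(6395 + 676) = 1/7071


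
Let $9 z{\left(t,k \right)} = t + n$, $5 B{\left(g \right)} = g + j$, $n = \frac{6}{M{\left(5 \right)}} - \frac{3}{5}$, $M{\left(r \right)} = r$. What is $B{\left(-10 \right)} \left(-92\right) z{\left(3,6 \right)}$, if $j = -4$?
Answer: $\frac{2576}{25} \approx 103.04$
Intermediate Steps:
$n = \frac{3}{5}$ ($n = \frac{6}{5} - \frac{3}{5} = \frac{3}{5} \approx 0.6$)
$B{\left(g \right)} = - \frac{4}{5} + \frac{g}{5}$ ($B{\left(g \right)} = \frac{g - 4}{5} = \frac{-4 + g}{5} = - \frac{4}{5} + \frac{g}{5}$)
$z{\left(t,k \right)} = \frac{1}{15} + \frac{t}{9}$ ($z{\left(t,k \right)} = \frac{t + \frac{3}{5}}{9} = \frac{\frac{3}{5} + t}{9} = \frac{1}{15} + \frac{t}{9}$)
$B{\left(-10 \right)} \left(-92\right) z{\left(3,6 \right)} = \left(- \frac{4}{5} + \frac{1}{5} \left(-10\right)\right) \left(-92\right) \left(\frac{1}{15} + \frac{1}{9} \cdot 3\right) = \left(- \frac{4}{5} - 2\right) \left(-92\right) \left(\frac{1}{15} + \frac{1}{3}\right) = \left(- \frac{14}{5}\right) \left(-92\right) \frac{2}{5} = \frac{1288}{5} \cdot \frac{2}{5} = \frac{2576}{25}$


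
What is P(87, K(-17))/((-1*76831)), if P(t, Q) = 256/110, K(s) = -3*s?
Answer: -128/4225705 ≈ -3.0291e-5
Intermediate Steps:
P(t, Q) = 128/55 (P(t, Q) = 256*(1/110) = 128/55)
P(87, K(-17))/((-1*76831)) = 128/(55*((-1*76831))) = (128/55)/(-76831) = (128/55)*(-1/76831) = -128/4225705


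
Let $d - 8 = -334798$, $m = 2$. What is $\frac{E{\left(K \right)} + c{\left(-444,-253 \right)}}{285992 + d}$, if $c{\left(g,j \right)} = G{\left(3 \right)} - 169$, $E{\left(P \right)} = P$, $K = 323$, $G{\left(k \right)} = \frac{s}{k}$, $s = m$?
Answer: $- \frac{232}{73197} \approx -0.0031695$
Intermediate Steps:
$d = -334790$ ($d = 8 - 334798 = -334790$)
$s = 2$
$G{\left(k \right)} = \frac{2}{k}$
$c{\left(g,j \right)} = - \frac{505}{3}$ ($c{\left(g,j \right)} = \frac{2}{3} - 169 = - \frac{505}{3}$)
$\frac{E{\left(K \right)} + c{\left(-444,-253 \right)}}{285992 + d} = \frac{323 - \frac{505}{3}}{285992 - 334790} = \frac{464}{3 \left(-48798\right)} = \frac{464}{3} \left(- \frac{1}{48798}\right) = - \frac{232}{73197}$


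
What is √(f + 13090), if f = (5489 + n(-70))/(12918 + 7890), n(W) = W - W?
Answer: √544764418/204 ≈ 114.41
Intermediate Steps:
n(W) = 0
f = 5489/20808 (f = (5489 + 0)/(12918 + 7890) = 5489/20808 ≈ 0.26379)
√(f + 13090) = √(5489/20808 + 13090) = √(272382209/20808) = √544764418/204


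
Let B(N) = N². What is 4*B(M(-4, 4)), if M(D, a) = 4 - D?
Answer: 256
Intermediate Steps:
4*B(M(-4, 4)) = 4*(4 - 1*(-4))² = 4*(4 + 4)² = 4*8² = 4*64 = 256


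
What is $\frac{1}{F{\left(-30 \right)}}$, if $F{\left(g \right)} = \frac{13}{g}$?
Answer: $- \frac{30}{13} \approx -2.3077$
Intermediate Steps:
$\frac{1}{F{\left(-30 \right)}} = \frac{1}{13 \frac{1}{-30}} = \frac{1}{13 \left(- \frac{1}{30}\right)} = \frac{1}{- \frac{13}{30}} = - \frac{30}{13}$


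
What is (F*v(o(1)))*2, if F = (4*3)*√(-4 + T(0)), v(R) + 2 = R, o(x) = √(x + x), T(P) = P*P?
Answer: 48*I*(-2 + √2) ≈ -28.118*I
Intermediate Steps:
T(P) = P²
o(x) = √2*√x (o(x) = √(2*x) = √2*√x)
v(R) = -2 + R
F = 24*I (F = (4*3)*√(-4 + 0²) = 12*√(-4 + 0) = 12*√(-4) = 12*(2*I) = 24*I ≈ 24.0*I)
(F*v(o(1)))*2 = ((24*I)*(-2 + √2*√1))*2 = ((24*I)*(-2 + √2*1))*2 = ((24*I)*(-2 + √2))*2 = (24*I*(-2 + √2))*2 = 48*I*(-2 + √2)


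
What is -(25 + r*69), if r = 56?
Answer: -3889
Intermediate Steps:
-(25 + r*69) = -(25 + 56*69) = -(25 + 3864) = -1*3889 = -3889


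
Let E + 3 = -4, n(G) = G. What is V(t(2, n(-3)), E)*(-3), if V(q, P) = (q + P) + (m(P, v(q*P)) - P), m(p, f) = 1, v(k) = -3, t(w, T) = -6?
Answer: 15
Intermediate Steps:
E = -7 (E = -3 - 4 = -7)
V(q, P) = 1 + q (V(q, P) = (q + P) + (1 - P) = (P + q) + (1 - P) = 1 + q)
V(t(2, n(-3)), E)*(-3) = (1 - 6)*(-3) = -5*(-3) = 15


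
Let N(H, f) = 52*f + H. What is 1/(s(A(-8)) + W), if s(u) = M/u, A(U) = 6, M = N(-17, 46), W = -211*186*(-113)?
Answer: 6/26611163 ≈ 2.2547e-7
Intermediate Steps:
W = 4434798 (W = -39246*(-113) = 4434798)
N(H, f) = H + 52*f
M = 2375 (M = -17 + 52*46 = -17 + 2392 = 2375)
s(u) = 2375/u
1/(s(A(-8)) + W) = 1/(2375/6 + 4434798) = 1/(26611163/6) = 6/26611163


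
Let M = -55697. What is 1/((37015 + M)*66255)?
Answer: -1/1237775910 ≈ -8.0790e-10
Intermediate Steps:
1/((37015 + M)*66255) = 1/((37015 - 55697)*66255) = (1/66255)/(-18682) = -1/18682*1/66255 = -1/1237775910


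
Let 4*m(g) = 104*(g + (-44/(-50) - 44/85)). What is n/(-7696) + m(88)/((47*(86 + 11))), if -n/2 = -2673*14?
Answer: -34375364529/3727894300 ≈ -9.2211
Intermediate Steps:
n = 74844 (n = -(-5346)*14 = -2*(-37422) = 74844)
m(g) = 4004/425 + 26*g (m(g) = (104*(g + (-44/(-50) - 44/85)))/4 = (104*(g + (-44*(-1/50) - 44*1/85)))/4 = (104*(g + (22/25 - 44/85)))/4 = (104*(g + 154/425))/4 = (104*(154/425 + g))/4 = (16016/425 + 104*g)/4 = 4004/425 + 26*g)
n/(-7696) + m(88)/((47*(86 + 11))) = 74844/(-7696) + (4004/425 + 26*88)/((47*(86 + 11))) = 74844*(-1/7696) + (4004/425 + 2288)/((47*97)) = -18711/1924 + (976404/425)/4559 = -18711/1924 + (976404/425)*(1/4559) = -18711/1924 + 976404/1937575 = -34375364529/3727894300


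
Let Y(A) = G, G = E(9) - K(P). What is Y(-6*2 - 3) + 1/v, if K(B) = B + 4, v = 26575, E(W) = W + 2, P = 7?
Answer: 1/26575 ≈ 3.7629e-5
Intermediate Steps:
E(W) = 2 + W
K(B) = 4 + B
G = 0 (G = (2 + 9) - (4 + 7) = 11 - 1*11 = 11 - 11 = 0)
Y(A) = 0
Y(-6*2 - 3) + 1/v = 0 + 1/26575 = 1/26575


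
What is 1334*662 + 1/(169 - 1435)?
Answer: 1118014727/1266 ≈ 8.8311e+5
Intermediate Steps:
1334*662 + 1/(169 - 1435) = 883108 + 1/(-1266) = 883108 - 1/1266 = 1118014727/1266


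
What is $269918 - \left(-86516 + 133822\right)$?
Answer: $222612$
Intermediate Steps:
$269918 - \left(-86516 + 133822\right) = 269918 - 47306 = 222612$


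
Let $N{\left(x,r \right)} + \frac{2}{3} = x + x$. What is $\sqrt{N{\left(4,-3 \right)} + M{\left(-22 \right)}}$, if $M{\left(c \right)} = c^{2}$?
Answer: $\frac{\sqrt{4422}}{3} \approx 22.166$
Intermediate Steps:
$N{\left(x,r \right)} = - \frac{2}{3} + 2 x$ ($N{\left(x,r \right)} = - \frac{2}{3} + \left(x + x\right) = - \frac{2}{3} + 2 x$)
$\sqrt{N{\left(4,-3 \right)} + M{\left(-22 \right)}} = \sqrt{\left(- \frac{2}{3} + 2 \cdot 4\right) + \left(-22\right)^{2}} = \sqrt{\left(- \frac{2}{3} + 8\right) + 484} = \sqrt{\frac{22}{3} + 484} = \sqrt{\frac{1474}{3}} = \frac{\sqrt{4422}}{3}$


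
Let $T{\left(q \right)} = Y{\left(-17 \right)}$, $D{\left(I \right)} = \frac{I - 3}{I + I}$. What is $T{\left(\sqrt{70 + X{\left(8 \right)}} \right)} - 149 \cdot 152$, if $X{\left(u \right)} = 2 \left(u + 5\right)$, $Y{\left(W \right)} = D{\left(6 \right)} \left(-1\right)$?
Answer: $- \frac{90593}{4} \approx -22648.0$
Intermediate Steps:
$D{\left(I \right)} = \frac{-3 + I}{2 I}$
$Y{\left(W \right)} = - \frac{1}{4}$ ($Y{\left(W \right)} = \frac{-3 + 6}{2 \cdot 6} \left(-1\right) = \frac{1}{2} \cdot \frac{1}{6} \cdot 3 \left(-1\right) = \frac{1}{4} \left(-1\right) = - \frac{1}{4}$)
$X{\left(u \right)} = 10 + 2 u$ ($X{\left(u \right)} = 2 \left(5 + u\right) = 10 + 2 u$)
$T{\left(q \right)} = - \frac{1}{4}$
$T{\left(\sqrt{70 + X{\left(8 \right)}} \right)} - 149 \cdot 152 = - \frac{1}{4} - 149 \cdot 152 = - \frac{1}{4} - 22648 = - \frac{90593}{4}$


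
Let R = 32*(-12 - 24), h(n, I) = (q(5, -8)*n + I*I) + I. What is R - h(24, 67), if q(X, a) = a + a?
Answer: -5324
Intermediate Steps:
q(X, a) = 2*a
h(n, I) = I + I**2 - 16*n (h(n, I) = ((2*(-8))*n + I*I) + I = (-16*n + I**2) + I = (I**2 - 16*n) + I = I + I**2 - 16*n)
R = -1152 (R = 32*(-36) = -1152)
R - h(24, 67) = -1152 - (67 + 67**2 - 16*24) = -1152 - (67 + 4489 - 384) = -1152 - 1*4172 = -1152 - 4172 = -5324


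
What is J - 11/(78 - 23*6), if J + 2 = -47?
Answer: -2929/60 ≈ -48.817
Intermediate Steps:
J = -49 (J = -2 - 47 = -49)
J - 11/(78 - 23*6) = -49 - 11/(78 - 23*6) = -49 - 11/(78 - 138) = -49 - 11/(-60) = -49 - 11*(-1/60) = -49 + 11/60 = -2929/60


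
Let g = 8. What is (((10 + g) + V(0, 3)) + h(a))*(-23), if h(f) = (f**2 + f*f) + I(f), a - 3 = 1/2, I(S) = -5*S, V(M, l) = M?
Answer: -575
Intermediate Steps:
a = 7/2 (a = 3 + 1/2 = 7/2 ≈ 3.5000)
h(f) = -5*f + 2*f**2 (h(f) = (f**2 + f*f) - 5*f = (f**2 + f**2) - 5*f = 2*f**2 - 5*f = -5*f + 2*f**2)
(((10 + g) + V(0, 3)) + h(a))*(-23) = (((10 + 8) + 0) + 7*(-5 + 2*(7/2))/2)*(-23) = ((18 + 0) + 7*(-5 + 7)/2)*(-23) = (18 + (7/2)*2)*(-23) = (18 + 7)*(-23) = 25*(-23) = -575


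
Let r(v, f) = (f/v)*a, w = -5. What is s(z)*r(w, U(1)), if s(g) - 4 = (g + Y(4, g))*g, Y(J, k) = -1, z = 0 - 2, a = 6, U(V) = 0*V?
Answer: 0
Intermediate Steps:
U(V) = 0
z = -2
r(v, f) = 6*f/v (r(v, f) = (f/v)*6 = 6*f/v)
s(g) = 4 + g*(-1 + g) (s(g) = 4 + (g - 1)*g = 4 + (-1 + g)*g = 4 + g*(-1 + g))
s(z)*r(w, U(1)) = (4 + (-2)² - 1*(-2))*(6*0/(-5)) = (4 + 4 + 2)*(6*0*(-⅕)) = 10*0 = 0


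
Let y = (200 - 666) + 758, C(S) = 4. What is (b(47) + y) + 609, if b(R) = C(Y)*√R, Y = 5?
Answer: 901 + 4*√47 ≈ 928.42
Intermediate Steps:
y = 292 (y = -466 + 758 = 292)
b(R) = 4*√R
(b(47) + y) + 609 = (4*√47 + 292) + 609 = (292 + 4*√47) + 609 = 901 + 4*√47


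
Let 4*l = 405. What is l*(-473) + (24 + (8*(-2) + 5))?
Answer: -191513/4 ≈ -47878.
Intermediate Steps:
l = 405/4 (l = (¼)*405 = 405/4 ≈ 101.25)
l*(-473) + (24 + (8*(-2) + 5)) = (405/4)*(-473) + (24 + (8*(-2) + 5)) = -191565/4 + (24 + (-16 + 5)) = -191565/4 + (24 - 11) = -191565/4 + 13 = -191513/4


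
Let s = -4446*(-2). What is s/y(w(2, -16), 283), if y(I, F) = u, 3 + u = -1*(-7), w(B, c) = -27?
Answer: 2223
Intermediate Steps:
u = 4 (u = -3 - 1*(-7) = -3 + 7 = 4)
y(I, F) = 4
s = 8892
s/y(w(2, -16), 283) = 8892/4 = 8892*(1/4) = 2223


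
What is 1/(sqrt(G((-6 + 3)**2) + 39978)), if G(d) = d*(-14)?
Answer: sqrt(123)/2214 ≈ 0.0050093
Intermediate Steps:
G(d) = -14*d
1/(sqrt(G((-6 + 3)**2) + 39978)) = 1/(sqrt(-14*(-6 + 3)**2 + 39978)) = 1/(sqrt(-14*(-3)**2 + 39978)) = 1/(sqrt(-14*9 + 39978)) = 1/(sqrt(-126 + 39978)) = 1/(sqrt(39852)) = 1/(18*sqrt(123)) = sqrt(123)/2214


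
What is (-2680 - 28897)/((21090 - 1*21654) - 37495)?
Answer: 4511/5437 ≈ 0.82969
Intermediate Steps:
(-2680 - 28897)/((21090 - 1*21654) - 37495) = -31577/((21090 - 21654) - 37495) = -31577/(-564 - 37495) = -31577/(-38059) = -31577*(-1/38059) = 4511/5437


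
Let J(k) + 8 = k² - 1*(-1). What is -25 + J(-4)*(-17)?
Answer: -178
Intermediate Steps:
J(k) = -7 + k² (J(k) = -8 + (k² - 1*(-1)) = -8 + (k² + 1) = -8 + (1 + k²) = -7 + k²)
-25 + J(-4)*(-17) = -25 + (-7 + (-4)²)*(-17) = -25 + (-7 + 16)*(-17) = -25 + 9*(-17) = -25 - 153 = -178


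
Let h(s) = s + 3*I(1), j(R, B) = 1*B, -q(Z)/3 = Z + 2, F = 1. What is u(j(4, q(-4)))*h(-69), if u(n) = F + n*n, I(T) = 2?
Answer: -2331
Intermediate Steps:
q(Z) = -6 - 3*Z (q(Z) = -3*(Z + 2) = -3*(2 + Z) = -6 - 3*Z)
j(R, B) = B
h(s) = 6 + s (h(s) = s + 3*2 = s + 6 = 6 + s)
u(n) = 1 + n**2 (u(n) = 1 + n*n = 1 + n**2)
u(j(4, q(-4)))*h(-69) = (1 + (-6 - 3*(-4))**2)*(6 - 69) = (1 + (-6 + 12)**2)*(-63) = (1 + 6**2)*(-63) = (1 + 36)*(-63) = 37*(-63) = -2331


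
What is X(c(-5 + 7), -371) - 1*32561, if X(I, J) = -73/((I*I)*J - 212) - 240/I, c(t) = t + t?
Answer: -200553835/6148 ≈ -32621.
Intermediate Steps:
c(t) = 2*t
X(I, J) = -240/I - 73/(-212 + J*I²) (X(I, J) = -73/(I²*J - 212) - 240/I = -73/(J*I² - 212) - 240/I = -73/(-212 + J*I²) - 240/I = -240/I - 73/(-212 + J*I²))
X(c(-5 + 7), -371) - 1*32561 = (50880 - 146*(-5 + 7) - 240*(-371)*(2*(-5 + 7))²)/(((2*(-5 + 7)))*(-212 - 371*4*(-5 + 7)²)) - 1*32561 = (50880 - 146*2 - 240*(-371)*(2*2)²)/(((2*2))*(-212 - 371*(2*2)²)) - 32561 = (50880 - 73*4 - 240*(-371)*4²)/(4*(-212 - 371*4²)) - 32561 = (50880 - 292 - 240*(-371)*16)/(4*(-212 - 371*16)) - 32561 = (50880 - 292 + 1424640)/(4*(-212 - 5936)) - 32561 = (¼)*1475228/(-6148) - 32561 = (¼)*(-1/6148)*1475228 - 32561 = -368807/6148 - 32561 = -200553835/6148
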